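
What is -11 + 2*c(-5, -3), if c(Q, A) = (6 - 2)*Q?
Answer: -51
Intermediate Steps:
c(Q, A) = 4*Q
-11 + 2*c(-5, -3) = -11 + 2*(4*(-5)) = -11 + 2*(-20) = -11 - 40 = -51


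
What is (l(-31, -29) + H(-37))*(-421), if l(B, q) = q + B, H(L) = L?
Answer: 40837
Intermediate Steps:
l(B, q) = B + q
(l(-31, -29) + H(-37))*(-421) = ((-31 - 29) - 37)*(-421) = (-60 - 37)*(-421) = -97*(-421) = 40837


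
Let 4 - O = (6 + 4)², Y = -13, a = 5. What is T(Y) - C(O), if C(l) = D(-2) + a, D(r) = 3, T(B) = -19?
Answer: -27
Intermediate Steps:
O = -96 (O = 4 - (6 + 4)² = 4 - 1*10² = 4 - 1*100 = 4 - 100 = -96)
C(l) = 8 (C(l) = 3 + 5 = 8)
T(Y) - C(O) = -19 - 1*8 = -19 - 8 = -27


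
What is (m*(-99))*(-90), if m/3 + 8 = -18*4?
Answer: -2138400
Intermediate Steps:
m = -240 (m = -24 + 3*(-18*4) = -24 + 3*(-72) = -24 - 216 = -240)
(m*(-99))*(-90) = -240*(-99)*(-90) = 23760*(-90) = -2138400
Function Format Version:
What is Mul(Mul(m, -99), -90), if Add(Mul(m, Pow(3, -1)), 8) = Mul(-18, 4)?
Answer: -2138400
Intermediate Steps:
m = -240 (m = Add(-24, Mul(3, Mul(-18, 4))) = Add(-24, Mul(3, -72)) = Add(-24, -216) = -240)
Mul(Mul(m, -99), -90) = Mul(Mul(-240, -99), -90) = Mul(23760, -90) = -2138400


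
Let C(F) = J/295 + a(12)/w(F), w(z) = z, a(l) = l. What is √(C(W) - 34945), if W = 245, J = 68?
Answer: I*√5960486033/413 ≈ 186.94*I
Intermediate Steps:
C(F) = 68/295 + 12/F
√(C(W) - 34945) = √((68/295 + 12/245) - 34945) = √(808/2891 - 34945) = √(-101025187/2891) = I*√5960486033/413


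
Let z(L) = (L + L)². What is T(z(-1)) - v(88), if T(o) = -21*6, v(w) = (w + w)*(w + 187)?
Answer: -48526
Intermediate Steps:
v(w) = 2*w*(187 + w) (v(w) = (2*w)*(187 + w) = 2*w*(187 + w))
z(L) = 4*L² (z(L) = (2*L)² = 4*L²)
T(o) = -126
T(z(-1)) - v(88) = -126 - 2*88*(187 + 88) = -126 - 2*88*275 = -126 - 1*48400 = -126 - 48400 = -48526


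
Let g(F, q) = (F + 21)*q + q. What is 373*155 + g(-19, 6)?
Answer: 57833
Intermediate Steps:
g(F, q) = q + q*(21 + F) (g(F, q) = (21 + F)*q + q = q*(21 + F) + q = q + q*(21 + F))
373*155 + g(-19, 6) = 373*155 + 6*(22 - 19) = 57815 + 6*3 = 57815 + 18 = 57833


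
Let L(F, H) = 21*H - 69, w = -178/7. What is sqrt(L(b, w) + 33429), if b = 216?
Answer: sqrt(32826) ≈ 181.18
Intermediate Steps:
w = -178/7 (w = -178*1/7 = -178/7 ≈ -25.429)
L(F, H) = -69 + 21*H
sqrt(L(b, w) + 33429) = sqrt((-69 + 21*(-178/7)) + 33429) = sqrt((-69 - 534) + 33429) = sqrt(-603 + 33429) = sqrt(32826)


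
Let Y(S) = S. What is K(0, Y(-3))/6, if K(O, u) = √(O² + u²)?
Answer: ½ ≈ 0.50000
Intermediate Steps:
K(0, Y(-3))/6 = √(0² + (-3)²)/6 = √(0 + 9)*(⅙) = √9*(⅙) = 3*(⅙) = ½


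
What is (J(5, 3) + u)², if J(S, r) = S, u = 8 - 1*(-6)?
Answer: 361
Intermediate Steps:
u = 14 (u = 8 + 6 = 14)
(J(5, 3) + u)² = (5 + 14)² = 19² = 361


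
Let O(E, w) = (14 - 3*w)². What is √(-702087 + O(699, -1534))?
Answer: √20605369 ≈ 4539.3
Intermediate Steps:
√(-702087 + O(699, -1534)) = √(-702087 + (-14 + 3*(-1534))²) = √(-702087 + (-14 - 4602)²) = √(-702087 + (-4616)²) = √(-702087 + 21307456) = √20605369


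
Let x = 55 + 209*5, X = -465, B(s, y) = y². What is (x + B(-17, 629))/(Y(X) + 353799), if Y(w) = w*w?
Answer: 132247/190008 ≈ 0.69601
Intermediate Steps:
x = 1100 (x = 55 + 1045 = 1100)
Y(w) = w²
(x + B(-17, 629))/(Y(X) + 353799) = (1100 + 629²)/((-465)² + 353799) = (1100 + 395641)/(216225 + 353799) = 396741/570024 = 396741*(1/570024) = 132247/190008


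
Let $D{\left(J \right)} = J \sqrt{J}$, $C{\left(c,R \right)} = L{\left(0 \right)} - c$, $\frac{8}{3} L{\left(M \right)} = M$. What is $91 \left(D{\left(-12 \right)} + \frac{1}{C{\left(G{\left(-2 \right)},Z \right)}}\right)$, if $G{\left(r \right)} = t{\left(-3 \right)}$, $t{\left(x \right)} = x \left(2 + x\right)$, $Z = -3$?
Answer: $- \frac{91}{3} - 2184 i \sqrt{3} \approx -30.333 - 3782.8 i$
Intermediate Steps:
$L{\left(M \right)} = \frac{3 M}{8}$
$G{\left(r \right)} = 3$ ($G{\left(r \right)} = - 3 \left(2 - 3\right) = \left(-3\right) \left(-1\right) = 3$)
$C{\left(c,R \right)} = - c$ ($C{\left(c,R \right)} = \frac{3}{8} \cdot 0 - c = 0 - c = - c$)
$D{\left(J \right)} = J^{\frac{3}{2}}$
$91 \left(D{\left(-12 \right)} + \frac{1}{C{\left(G{\left(-2 \right)},Z \right)}}\right) = 91 \left(\left(-12\right)^{\frac{3}{2}} + \frac{1}{\left(-1\right) 3}\right) = 91 \left(- 24 i \sqrt{3} + \frac{1}{-3}\right) = 91 \left(- 24 i \sqrt{3} - \frac{1}{3}\right) = 91 \left(- \frac{1}{3} - 24 i \sqrt{3}\right) = - \frac{91}{3} - 2184 i \sqrt{3}$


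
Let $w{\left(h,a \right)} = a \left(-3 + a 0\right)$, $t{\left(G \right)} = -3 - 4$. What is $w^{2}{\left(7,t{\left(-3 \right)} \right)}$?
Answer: $441$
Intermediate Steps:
$t{\left(G \right)} = -7$ ($t{\left(G \right)} = -3 - 4 = -7$)
$w{\left(h,a \right)} = - 3 a$ ($w{\left(h,a \right)} = a \left(-3 + 0\right) = a \left(-3\right) = - 3 a$)
$w^{2}{\left(7,t{\left(-3 \right)} \right)} = \left(\left(-3\right) \left(-7\right)\right)^{2} = 21^{2} = 441$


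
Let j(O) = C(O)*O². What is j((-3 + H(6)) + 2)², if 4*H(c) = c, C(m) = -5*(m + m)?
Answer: 25/16 ≈ 1.5625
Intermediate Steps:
C(m) = -10*m
H(c) = c/4
j(O) = -10*O³ (j(O) = (-10*O)*O² = -10*O³)
j((-3 + H(6)) + 2)² = (-10*((-3 + (¼)*6) + 2)³)² = (-10*((-3 + 3/2) + 2)³)² = (-10*(-3/2 + 2)³)² = (-10*(½)³)² = (-10*⅛)² = (-5/4)² = 25/16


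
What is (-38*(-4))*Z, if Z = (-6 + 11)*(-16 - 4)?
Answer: -15200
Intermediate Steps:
Z = -100 (Z = 5*(-20) = -100)
(-38*(-4))*Z = -38*(-4)*(-100) = 152*(-100) = -15200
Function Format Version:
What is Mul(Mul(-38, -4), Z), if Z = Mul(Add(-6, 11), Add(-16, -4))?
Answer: -15200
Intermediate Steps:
Z = -100 (Z = Mul(5, -20) = -100)
Mul(Mul(-38, -4), Z) = Mul(Mul(-38, -4), -100) = Mul(152, -100) = -15200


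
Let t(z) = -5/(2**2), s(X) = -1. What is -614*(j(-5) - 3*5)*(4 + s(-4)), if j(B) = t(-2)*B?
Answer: 32235/2 ≈ 16118.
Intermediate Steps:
t(z) = -5/4
j(B) = -5*B/4
-614*(j(-5) - 3*5)*(4 + s(-4)) = -614*(-5/4*(-5) - 3*5)*(4 - 1) = -614*(25/4 - 15)*3 = -(-10745)*3/2 = -614*(-105/4) = 32235/2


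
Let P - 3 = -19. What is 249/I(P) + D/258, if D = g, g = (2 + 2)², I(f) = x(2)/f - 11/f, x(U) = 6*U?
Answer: -513928/129 ≈ -3983.9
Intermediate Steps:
P = -16 (P = 3 - 19 = -16)
I(f) = 1/f (I(f) = (6*2)/f - 11/f = 12/f - 11/f = 1/f)
g = 16 (g = 4² = 16)
D = 16
249/I(P) + D/258 = 249/(1/(-16)) + 16/258 = 249/(-1/16) + 16*(1/258) = 249*(-16) + 8/129 = -3984 + 8/129 = -513928/129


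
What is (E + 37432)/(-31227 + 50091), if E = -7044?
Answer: 7597/4716 ≈ 1.6109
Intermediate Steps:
(E + 37432)/(-31227 + 50091) = (-7044 + 37432)/(-31227 + 50091) = 30388/18864 = 30388*(1/18864) = 7597/4716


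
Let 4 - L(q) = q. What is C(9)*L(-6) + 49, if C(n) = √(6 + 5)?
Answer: 49 + 10*√11 ≈ 82.166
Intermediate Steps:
L(q) = 4 - q
C(n) = √11
C(9)*L(-6) + 49 = √11*(4 - 1*(-6)) + 49 = √11*(4 + 6) + 49 = √11*10 + 49 = 10*√11 + 49 = 49 + 10*√11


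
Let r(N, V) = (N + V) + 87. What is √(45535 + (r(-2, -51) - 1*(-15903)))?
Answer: 4*√3842 ≈ 247.94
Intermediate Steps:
r(N, V) = 87 + N + V
√(45535 + (r(-2, -51) - 1*(-15903))) = √(45535 + ((87 - 2 - 51) - 1*(-15903))) = √(45535 + (34 + 15903)) = √(45535 + 15937) = √61472 = 4*√3842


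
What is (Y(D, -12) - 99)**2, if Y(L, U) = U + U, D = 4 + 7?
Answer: 15129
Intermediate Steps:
D = 11
Y(L, U) = 2*U
(Y(D, -12) - 99)**2 = (2*(-12) - 99)**2 = (-24 - 99)**2 = (-123)**2 = 15129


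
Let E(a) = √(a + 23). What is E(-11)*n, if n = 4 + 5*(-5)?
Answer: -42*√3 ≈ -72.746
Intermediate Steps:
E(a) = √(23 + a)
n = -21 (n = 4 - 25 = -21)
E(-11)*n = √(23 - 11)*(-21) = √12*(-21) = (2*√3)*(-21) = -42*√3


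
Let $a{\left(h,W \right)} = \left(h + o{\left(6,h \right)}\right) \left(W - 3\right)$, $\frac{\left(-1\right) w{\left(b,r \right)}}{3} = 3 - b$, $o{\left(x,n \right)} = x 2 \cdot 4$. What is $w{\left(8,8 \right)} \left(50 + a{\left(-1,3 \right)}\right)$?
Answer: $750$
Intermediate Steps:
$o{\left(x,n \right)} = 8 x$ ($o{\left(x,n \right)} = 2 x 4 = 8 x$)
$w{\left(b,r \right)} = -9 + 3 b$ ($w{\left(b,r \right)} = - 3 \left(3 - b\right) = -9 + 3 b$)
$a{\left(h,W \right)} = \left(-3 + W\right) \left(48 + h\right)$ ($a{\left(h,W \right)} = \left(h + 8 \cdot 6\right) \left(W - 3\right) = \left(h + 48\right) \left(-3 + W\right) = \left(48 + h\right) \left(-3 + W\right) = \left(-3 + W\right) \left(48 + h\right)$)
$w{\left(8,8 \right)} \left(50 + a{\left(-1,3 \right)}\right) = \left(-9 + 3 \cdot 8\right) \left(50 + \left(-144 - -3 + 48 \cdot 3 + 3 \left(-1\right)\right)\right) = \left(-9 + 24\right) \left(50 + \left(-144 + 3 + 144 - 3\right)\right) = 15 \left(50 + 0\right) = 15 \cdot 50 = 750$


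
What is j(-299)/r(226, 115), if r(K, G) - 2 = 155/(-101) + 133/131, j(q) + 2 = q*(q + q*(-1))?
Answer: -13231/9795 ≈ -1.3508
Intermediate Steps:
j(q) = -2 (j(q) = -2 + q*(q + q*(-1)) = -2 + q*(q - q) = -2 + q*0 = -2 + 0 = -2)
r(K, G) = 19590/13231 (r(K, G) = 2 + (155/(-101) + 133/131) = 2 + (155*(-1/101) + 133*(1/131)) = 2 + (-155/101 + 133/131) = 2 - 6872/13231 = 19590/13231)
j(-299)/r(226, 115) = -2/19590/13231 = -2*13231/19590 = -13231/9795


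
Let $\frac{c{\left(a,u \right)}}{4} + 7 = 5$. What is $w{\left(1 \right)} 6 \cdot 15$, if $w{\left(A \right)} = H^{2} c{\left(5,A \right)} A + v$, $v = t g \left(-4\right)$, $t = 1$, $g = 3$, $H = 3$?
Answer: $-7560$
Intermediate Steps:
$c{\left(a,u \right)} = -8$ ($c{\left(a,u \right)} = -28 + 4 \cdot 5 = -28 + 20 = -8$)
$v = -12$ ($v = 1 \cdot 3 \left(-4\right) = 3 \left(-4\right) = -12$)
$w{\left(A \right)} = -12 - 72 A$ ($w{\left(A \right)} = 3^{2} \left(- 8 A\right) - 12 = 9 \left(- 8 A\right) - 12 = - 72 A - 12 = -12 - 72 A$)
$w{\left(1 \right)} 6 \cdot 15 = \left(-12 - 72\right) 6 \cdot 15 = \left(-84\right) 6 \cdot 15 = \left(-504\right) 15 = -7560$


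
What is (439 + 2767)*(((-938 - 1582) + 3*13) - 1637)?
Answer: -13202308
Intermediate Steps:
(439 + 2767)*(((-938 - 1582) + 3*13) - 1637) = 3206*((-2520 + 39) - 1637) = 3206*(-2481 - 1637) = 3206*(-4118) = -13202308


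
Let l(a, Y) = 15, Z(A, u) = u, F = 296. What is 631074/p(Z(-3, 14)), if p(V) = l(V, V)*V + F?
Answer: 13719/11 ≈ 1247.2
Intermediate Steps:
p(V) = 296 + 15*V (p(V) = 15*V + 296 = 296 + 15*V)
631074/p(Z(-3, 14)) = 631074/(296 + 15*14) = 631074/(296 + 210) = 631074/506 = 631074*(1/506) = 13719/11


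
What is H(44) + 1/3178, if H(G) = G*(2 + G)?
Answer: 6432273/3178 ≈ 2024.0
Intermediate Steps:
H(44) + 1/3178 = 44*(2 + 44) + 1/3178 = 44*46 + 1/3178 = 2024 + 1/3178 = 6432273/3178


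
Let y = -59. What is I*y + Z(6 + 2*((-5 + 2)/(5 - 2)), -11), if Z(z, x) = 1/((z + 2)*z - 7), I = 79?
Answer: -79236/17 ≈ -4660.9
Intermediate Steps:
Z(z, x) = 1/(-7 + z*(2 + z)) (Z(z, x) = 1/((2 + z)*z - 7) = 1/(z*(2 + z) - 7) = 1/(-7 + z*(2 + z)))
I*y + Z(6 + 2*((-5 + 2)/(5 - 2)), -11) = 79*(-59) + 1/(-7 + (6 + 2*((-5 + 2)/(5 - 2)))² + 2*(6 + 2*((-5 + 2)/(5 - 2)))) = -4661 + 1/(-7 + (6 + 2*(-3/3))² + 2*(6 + 2*(-3/3))) = -4661 + 1/(-7 + (6 + 2*(-3*⅓))² + 2*(6 + 2*(-3*⅓))) = -4661 + 1/(-7 + (6 + 2*(-1))² + 2*(6 + 2*(-1))) = -4661 + 1/(-7 + (6 - 2)² + 2*(6 - 2)) = -4661 + 1/(-7 + 4² + 2*4) = -4661 + 1/(-7 + 16 + 8) = -4661 + 1/17 = -79236/17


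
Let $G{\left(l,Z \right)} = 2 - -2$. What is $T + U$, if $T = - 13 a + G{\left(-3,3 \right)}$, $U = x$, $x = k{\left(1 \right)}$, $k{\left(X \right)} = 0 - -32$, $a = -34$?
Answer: $478$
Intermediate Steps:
$G{\left(l,Z \right)} = 4$ ($G{\left(l,Z \right)} = 2 + 2 = 4$)
$k{\left(X \right)} = 32$ ($k{\left(X \right)} = 0 + 32 = 32$)
$x = 32$
$U = 32$
$T = 446$ ($T = \left(-13\right) \left(-34\right) + 4 = 442 + 4 = 446$)
$T + U = 446 + 32 = 478$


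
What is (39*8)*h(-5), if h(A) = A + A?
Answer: -3120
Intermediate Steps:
h(A) = 2*A
(39*8)*h(-5) = (39*8)*(2*(-5)) = 312*(-10) = -3120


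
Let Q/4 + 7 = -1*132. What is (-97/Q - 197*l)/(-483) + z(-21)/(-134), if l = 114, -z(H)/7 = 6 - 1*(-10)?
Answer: 121662515/2570388 ≈ 47.332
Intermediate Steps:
z(H) = -112 (z(H) = -7*(6 - 1*(-10)) = -7*(6 + 10) = -7*16 = -112)
Q = -556 (Q = -28 + 4*(-1*132) = -28 + 4*(-132) = -28 - 528 = -556)
(-97/Q - 197*l)/(-483) + z(-21)/(-134) = (-97/(-556) - 197/(1/114))/(-483) - 112/(-134) = (-97*(-1/556) - 197/1/114)*(-1/483) - 112*(-1/134) = (97/556 - 197*114)*(-1/483) + 56/67 = (97/556 - 22458)*(-1/483) + 56/67 = -12486551/556*(-1/483) + 56/67 = 1783793/38364 + 56/67 = 121662515/2570388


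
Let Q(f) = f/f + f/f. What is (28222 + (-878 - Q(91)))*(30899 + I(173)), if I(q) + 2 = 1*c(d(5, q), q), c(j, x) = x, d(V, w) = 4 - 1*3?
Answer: 849515940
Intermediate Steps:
d(V, w) = 1 (d(V, w) = 4 - 3 = 1)
Q(f) = 2 (Q(f) = 1 + 1 = 2)
I(q) = -2 + q (I(q) = -2 + 1*q = -2 + q)
(28222 + (-878 - Q(91)))*(30899 + I(173)) = (28222 + (-878 - 1*2))*(30899 + (-2 + 173)) = (28222 + (-878 - 2))*(30899 + 171) = (28222 - 880)*31070 = 27342*31070 = 849515940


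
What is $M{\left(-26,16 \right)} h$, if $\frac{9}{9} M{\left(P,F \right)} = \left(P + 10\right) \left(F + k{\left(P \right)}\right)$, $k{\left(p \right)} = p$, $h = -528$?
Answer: $-84480$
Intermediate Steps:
$M{\left(P,F \right)} = \left(10 + P\right) \left(F + P\right)$ ($M{\left(P,F \right)} = \left(P + 10\right) \left(F + P\right) = \left(10 + P\right) \left(F + P\right)$)
$M{\left(-26,16 \right)} h = \left(\left(-26\right)^{2} + 10 \cdot 16 + 10 \left(-26\right) + 16 \left(-26\right)\right) \left(-528\right) = \left(676 + 160 - 260 - 416\right) \left(-528\right) = 160 \left(-528\right) = -84480$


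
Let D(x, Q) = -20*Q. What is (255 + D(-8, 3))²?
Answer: 38025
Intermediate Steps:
(255 + D(-8, 3))² = (255 - 20*3)² = (255 - 60)² = 195² = 38025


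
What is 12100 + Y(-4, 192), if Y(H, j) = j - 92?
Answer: 12200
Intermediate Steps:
Y(H, j) = -92 + j
12100 + Y(-4, 192) = 12100 + (-92 + 192) = 12100 + 100 = 12200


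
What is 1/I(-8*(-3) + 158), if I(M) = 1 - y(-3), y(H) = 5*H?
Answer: 1/16 ≈ 0.062500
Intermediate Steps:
I(M) = 16 (I(M) = 1 - 5*(-3) = 1 - 1*(-15) = 1 + 15 = 16)
1/I(-8*(-3) + 158) = 1/16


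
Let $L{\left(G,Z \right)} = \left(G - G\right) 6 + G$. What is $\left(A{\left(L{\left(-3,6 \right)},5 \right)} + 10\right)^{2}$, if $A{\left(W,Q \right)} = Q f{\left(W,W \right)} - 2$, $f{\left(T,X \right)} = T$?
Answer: $49$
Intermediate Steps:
$L{\left(G,Z \right)} = G$ ($L{\left(G,Z \right)} = 0 \cdot 6 + G = 0 + G = G$)
$A{\left(W,Q \right)} = -2 + Q W$ ($A{\left(W,Q \right)} = Q W - 2 = -2 + Q W$)
$\left(A{\left(L{\left(-3,6 \right)},5 \right)} + 10\right)^{2} = \left(\left(-2 + 5 \left(-3\right)\right) + 10\right)^{2} = \left(\left(-2 - 15\right) + 10\right)^{2} = \left(-17 + 10\right)^{2} = \left(-7\right)^{2} = 49$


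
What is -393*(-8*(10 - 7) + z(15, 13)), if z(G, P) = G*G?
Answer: -78993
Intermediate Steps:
z(G, P) = G²
-393*(-8*(10 - 7) + z(15, 13)) = -393*(-8*(10 - 7) + 15²) = -393*(-8*3 + 225) = -393*(-24 + 225) = -393*201 = -78993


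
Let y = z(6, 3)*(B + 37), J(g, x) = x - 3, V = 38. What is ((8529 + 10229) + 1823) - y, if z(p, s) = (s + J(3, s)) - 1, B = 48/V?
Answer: 389585/19 ≈ 20504.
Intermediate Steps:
B = 24/19 (B = 48/38 = 48*(1/38) = 24/19 ≈ 1.2632)
J(g, x) = -3 + x
z(p, s) = -4 + 2*s (z(p, s) = (s + (-3 + s)) - 1 = (-3 + 2*s) - 1 = -4 + 2*s)
y = 1454/19 (y = (-4 + 2*3)*(24/19 + 37) = (-4 + 6)*(727/19) = 2*(727/19) = 1454/19 ≈ 76.526)
((8529 + 10229) + 1823) - y = ((8529 + 10229) + 1823) - 1*1454/19 = (18758 + 1823) - 1454/19 = 20581 - 1454/19 = 389585/19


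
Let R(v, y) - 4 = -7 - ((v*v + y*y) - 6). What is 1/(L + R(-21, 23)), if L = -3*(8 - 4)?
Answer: -1/979 ≈ -0.0010215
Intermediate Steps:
L = -12 (L = -3*4 = -12)
R(v, y) = 3 - v² - y² (R(v, y) = 4 + (-7 - ((v*v + y*y) - 6)) = 4 + (-7 - ((v² + y²) - 6)) = 4 + (-7 - (-6 + v² + y²)) = 4 + (-7 + (6 - v² - y²)) = 4 + (-1 - v² - y²) = 3 - v² - y²)
1/(L + R(-21, 23)) = 1/(-12 + (3 - 1*(-21)² - 1*23²)) = 1/(-12 + (3 - 1*441 - 1*529)) = 1/(-12 + (3 - 441 - 529)) = 1/(-12 - 967) = 1/(-979) = -1/979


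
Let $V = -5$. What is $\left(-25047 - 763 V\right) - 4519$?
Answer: $-25751$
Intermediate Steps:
$\left(-25047 - 763 V\right) - 4519 = \left(-25047 - -3815\right) - 4519 = \left(-25047 + 3815\right) - 4519 = -21232 - 4519 = -25751$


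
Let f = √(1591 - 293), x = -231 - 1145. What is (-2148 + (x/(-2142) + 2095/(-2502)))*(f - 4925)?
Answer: 350002931125/33082 - 71066585*√1298/33082 ≈ 1.0502e+7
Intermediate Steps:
x = -1376
f = √1298 ≈ 36.028
(-2148 + (x/(-2142) + 2095/(-2502)))*(f - 4925) = (-2148 + (-1376/(-2142) + 2095/(-2502)))*(√1298 - 4925) = (-2148 + (-1376*(-1/2142) + 2095*(-1/2502)))*(-4925 + √1298) = (-2148 + (688/1071 - 2095/2502))*(-4925 + √1298) = (-2148 - 6449/33082)*(-4925 + √1298) = -71066585*(-4925 + √1298)/33082 = 350002931125/33082 - 71066585*√1298/33082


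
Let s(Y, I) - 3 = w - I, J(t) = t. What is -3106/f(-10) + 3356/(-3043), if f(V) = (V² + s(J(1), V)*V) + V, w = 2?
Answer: 4625099/91290 ≈ 50.664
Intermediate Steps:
s(Y, I) = 5 - I (s(Y, I) = 3 + (2 - I) = 5 - I)
f(V) = V + V² + V*(5 - V) (f(V) = (V² + (5 - V)*V) + V = (V² + V*(5 - V)) + V = V + V² + V*(5 - V))
-3106/f(-10) + 3356/(-3043) = -3106/(6*(-10)) + 3356/(-3043) = -3106/(-60) + 3356*(-1/3043) = -3106*(-1/60) - 3356/3043 = 1553/30 - 3356/3043 = 4625099/91290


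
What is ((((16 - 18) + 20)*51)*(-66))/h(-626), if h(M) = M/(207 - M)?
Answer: 25234902/313 ≈ 80623.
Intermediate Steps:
((((16 - 18) + 20)*51)*(-66))/h(-626) = ((((16 - 18) + 20)*51)*(-66))/((-1*(-626)/(-207 - 626))) = (((-2 + 20)*51)*(-66))/((-1*(-626)/(-833))) = ((18*51)*(-66))/((-1*(-626)*(-1/833))) = (918*(-66))/(-626/833) = -60588*(-833/626) = 25234902/313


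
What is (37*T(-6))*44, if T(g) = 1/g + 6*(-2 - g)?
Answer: 116402/3 ≈ 38801.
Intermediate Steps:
T(g) = -12 + 1/g - 6*g (T(g) = 1/g + (-12 - 6*g) = -12 + 1/g - 6*g)
(37*T(-6))*44 = (37*(-12 + 1/(-6) - 6*(-6)))*44 = (37*(-12 - ⅙ + 36))*44 = (37*(143/6))*44 = (5291/6)*44 = 116402/3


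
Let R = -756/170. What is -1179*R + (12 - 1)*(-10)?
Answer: 436312/85 ≈ 5133.1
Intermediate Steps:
R = -378/85 (R = -756*1/170 = -378/85 ≈ -4.4471)
-1179*R + (12 - 1)*(-10) = -1179*(-378/85) + (12 - 1)*(-10) = 445662/85 + 11*(-10) = 445662/85 - 110 = 436312/85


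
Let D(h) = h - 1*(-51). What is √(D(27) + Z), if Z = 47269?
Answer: √47347 ≈ 217.59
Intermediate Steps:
D(h) = 51 + h (D(h) = h + 51 = 51 + h)
√(D(27) + Z) = √((51 + 27) + 47269) = √(78 + 47269) = √47347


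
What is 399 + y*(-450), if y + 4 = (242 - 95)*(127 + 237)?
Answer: -24076401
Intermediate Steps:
y = 53504 (y = -4 + (242 - 95)*(127 + 237) = -4 + 147*364 = -4 + 53508 = 53504)
399 + y*(-450) = 399 + 53504*(-450) = 399 - 24076800 = -24076401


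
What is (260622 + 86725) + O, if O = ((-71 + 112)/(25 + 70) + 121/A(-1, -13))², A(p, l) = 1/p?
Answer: 3266000791/9025 ≈ 3.6188e+5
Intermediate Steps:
O = 131194116/9025 (O = ((-71 + 112)/(25 + 70) + 121/(1/(-1)))² = (41/95 + 121/(-1))² = (41*(1/95) + 121*(-1))² = (41/95 - 121)² = (-11454/95)² = 131194116/9025 ≈ 14537.)
(260622 + 86725) + O = (260622 + 86725) + 131194116/9025 = 347347 + 131194116/9025 = 3266000791/9025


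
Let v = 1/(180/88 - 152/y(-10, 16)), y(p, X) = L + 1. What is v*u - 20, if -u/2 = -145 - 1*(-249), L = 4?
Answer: -39500/3119 ≈ -12.664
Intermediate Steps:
y(p, X) = 5 (y(p, X) = 4 + 1 = 5)
u = -208 (u = -2*(-145 - 1*(-249)) = -2*(-145 + 249) = -2*104 = -208)
v = -110/3119 (v = 1/(180/88 - 152/5) = 1/(180*(1/88) - 152*⅕) = 1/(45/22 - 152/5) = 1/(-3119/110) = -110/3119 ≈ -0.035268)
v*u - 20 = -110/3119*(-208) - 20 = 22880/3119 - 20 = -39500/3119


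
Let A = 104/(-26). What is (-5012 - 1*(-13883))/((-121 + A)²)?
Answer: 8871/15625 ≈ 0.56774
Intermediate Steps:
A = -4 (A = 104*(-1/26) = -4)
(-5012 - 1*(-13883))/((-121 + A)²) = (-5012 - 1*(-13883))/((-121 - 4)²) = (-5012 + 13883)/((-125)²) = 8871/15625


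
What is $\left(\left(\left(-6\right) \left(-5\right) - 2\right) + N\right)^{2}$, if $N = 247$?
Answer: $75625$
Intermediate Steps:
$\left(\left(\left(-6\right) \left(-5\right) - 2\right) + N\right)^{2} = \left(\left(\left(-6\right) \left(-5\right) - 2\right) + 247\right)^{2} = \left(\left(30 - 2\right) + 247\right)^{2} = \left(28 + 247\right)^{2} = 275^{2} = 75625$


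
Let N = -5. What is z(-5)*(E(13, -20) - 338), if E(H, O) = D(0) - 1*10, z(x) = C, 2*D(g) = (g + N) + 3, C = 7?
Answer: -2443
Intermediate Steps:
D(g) = -1 + g/2 (D(g) = ((g - 5) + 3)/2 = ((-5 + g) + 3)/2 = (-2 + g)/2 = -1 + g/2)
z(x) = 7
E(H, O) = -11 (E(H, O) = (-1 + (½)*0) - 1*10 = (-1 + 0) - 10 = -1 - 10 = -11)
z(-5)*(E(13, -20) - 338) = 7*(-11 - 338) = 7*(-349) = -2443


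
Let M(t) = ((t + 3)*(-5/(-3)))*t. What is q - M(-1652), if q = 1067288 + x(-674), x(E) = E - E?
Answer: -10418876/3 ≈ -3.4730e+6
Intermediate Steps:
x(E) = 0
M(t) = t*(5 + 5*t/3) (M(t) = ((3 + t)*(-5*(-1/3)))*t = ((3 + t)*(5/3))*t = (5 + 5*t/3)*t = t*(5 + 5*t/3))
q = 1067288 (q = 1067288 + 0 = 1067288)
q - M(-1652) = 1067288 - 5*(-1652)*(3 - 1652)/3 = 1067288 - 5*(-1652)*(-1649)/3 = 1067288 - 1*13620740/3 = 1067288 - 13620740/3 = -10418876/3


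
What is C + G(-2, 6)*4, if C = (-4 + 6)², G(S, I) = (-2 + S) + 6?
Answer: 12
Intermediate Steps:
G(S, I) = 4 + S
C = 4 (C = 2² = 4)
C + G(-2, 6)*4 = 4 + (4 - 2)*4 = 4 + 2*4 = 4 + 8 = 12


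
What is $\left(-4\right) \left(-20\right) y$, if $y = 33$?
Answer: $2640$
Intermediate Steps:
$\left(-4\right) \left(-20\right) y = \left(-4\right) \left(-20\right) 33 = 80 \cdot 33 = 2640$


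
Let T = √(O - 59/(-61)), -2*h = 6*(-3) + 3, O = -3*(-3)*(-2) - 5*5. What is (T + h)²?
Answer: 3469/244 + 30*I*√39101/61 ≈ 14.217 + 97.249*I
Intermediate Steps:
O = -43 (O = 9*(-2) - 25 = -18 - 25 = -43)
h = 15/2 (h = -(6*(-3) + 3)/2 = -(-18 + 3)/2 = -½*(-15) = 15/2 ≈ 7.5000)
T = 2*I*√39101/61 (T = √(-43 - 59/(-61)) = √(-43 - 59*(-1/61)) = √(-43 + 59/61) = √(-2564/61) = 2*I*√39101/61 ≈ 6.4833*I)
(T + h)² = (2*I*√39101/61 + 15/2)² = (15/2 + 2*I*√39101/61)²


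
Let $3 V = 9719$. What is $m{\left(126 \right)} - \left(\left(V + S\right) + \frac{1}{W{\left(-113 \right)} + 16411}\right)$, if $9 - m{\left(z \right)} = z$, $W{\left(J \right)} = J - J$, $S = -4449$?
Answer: $\frac{53778844}{49233} \approx 1092.3$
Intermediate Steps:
$W{\left(J \right)} = 0$
$V = \frac{9719}{3}$ ($V = \frac{1}{3} \cdot 9719 = \frac{9719}{3} \approx 3239.7$)
$m{\left(z \right)} = 9 - z$
$m{\left(126 \right)} - \left(\left(V + S\right) + \frac{1}{W{\left(-113 \right)} + 16411}\right) = \left(9 - 126\right) - \left(\left(\frac{9719}{3} - 4449\right) + \frac{1}{0 + 16411}\right) = \left(9 - 126\right) - \left(- \frac{3628}{3} + \frac{1}{16411}\right) = -117 - \left(- \frac{3628}{3} + \frac{1}{16411}\right) = -117 - - \frac{59539105}{49233} = -117 + \frac{59539105}{49233} = \frac{53778844}{49233}$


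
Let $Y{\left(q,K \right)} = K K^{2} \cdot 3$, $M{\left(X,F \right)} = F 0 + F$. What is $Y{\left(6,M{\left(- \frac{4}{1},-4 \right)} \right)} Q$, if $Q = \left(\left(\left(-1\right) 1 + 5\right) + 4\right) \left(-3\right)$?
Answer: $4608$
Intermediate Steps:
$M{\left(X,F \right)} = F$ ($M{\left(X,F \right)} = 0 + F = F$)
$Y{\left(q,K \right)} = 3 K^{3}$ ($Y{\left(q,K \right)} = K^{3} \cdot 3 = 3 K^{3}$)
$Q = -24$ ($Q = \left(\left(-1 + 5\right) + 4\right) \left(-3\right) = \left(4 + 4\right) \left(-3\right) = 8 \left(-3\right) = -24$)
$Y{\left(6,M{\left(- \frac{4}{1},-4 \right)} \right)} Q = 3 \left(-4\right)^{3} \left(-24\right) = 3 \left(-64\right) \left(-24\right) = \left(-192\right) \left(-24\right) = 4608$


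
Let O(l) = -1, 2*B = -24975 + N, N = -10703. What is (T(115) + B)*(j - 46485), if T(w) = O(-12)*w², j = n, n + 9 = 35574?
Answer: 339218880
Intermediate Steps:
B = -17839 (B = (-24975 - 10703)/2 = (½)*(-35678) = -17839)
n = 35565 (n = -9 + 35574 = 35565)
j = 35565
T(w) = -w²
(T(115) + B)*(j - 46485) = (-1*115² - 17839)*(35565 - 46485) = (-1*13225 - 17839)*(-10920) = (-13225 - 17839)*(-10920) = -31064*(-10920) = 339218880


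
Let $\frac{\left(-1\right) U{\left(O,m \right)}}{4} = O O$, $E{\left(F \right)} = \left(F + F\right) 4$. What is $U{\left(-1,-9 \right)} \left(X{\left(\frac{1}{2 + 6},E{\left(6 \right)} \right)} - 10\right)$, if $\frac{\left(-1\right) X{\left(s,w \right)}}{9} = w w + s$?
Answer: $\frac{165977}{2} \approx 82989.0$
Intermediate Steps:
$E{\left(F \right)} = 8 F$ ($E{\left(F \right)} = 2 F 4 = 8 F$)
$U{\left(O,m \right)} = - 4 O^{2}$ ($U{\left(O,m \right)} = - 4 O O = - 4 O^{2}$)
$X{\left(s,w \right)} = - 9 s - 9 w^{2}$ ($X{\left(s,w \right)} = - 9 \left(w w + s\right) = - 9 \left(w^{2} + s\right) = - 9 \left(s + w^{2}\right) = - 9 s - 9 w^{2}$)
$U{\left(-1,-9 \right)} \left(X{\left(\frac{1}{2 + 6},E{\left(6 \right)} \right)} - 10\right) = - 4 \left(-1\right)^{2} \left(\left(- \frac{9}{2 + 6} - 9 \left(8 \cdot 6\right)^{2}\right) - 10\right) = \left(-4\right) 1 \left(\left(- \frac{9}{8} - 9 \cdot 48^{2}\right) - 10\right) = - 4 \left(\left(\left(-9\right) \frac{1}{8} - 20736\right) - 10\right) = - 4 \left(\left(- \frac{9}{8} - 20736\right) - 10\right) = - 4 \left(- \frac{165897}{8} - 10\right) = \left(-4\right) \left(- \frac{165977}{8}\right) = \frac{165977}{2}$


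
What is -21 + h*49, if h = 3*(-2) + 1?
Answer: -266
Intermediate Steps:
h = -5 (h = -6 + 1 = -5)
-21 + h*49 = -21 - 5*49 = -21 - 245 = -266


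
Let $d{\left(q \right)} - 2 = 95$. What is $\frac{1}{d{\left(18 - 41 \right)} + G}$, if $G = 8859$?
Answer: $\frac{1}{8956} \approx 0.00011166$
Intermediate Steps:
$d{\left(q \right)} = 97$ ($d{\left(q \right)} = 2 + 95 = 97$)
$\frac{1}{d{\left(18 - 41 \right)} + G} = \frac{1}{97 + 8859} = \frac{1}{8956}$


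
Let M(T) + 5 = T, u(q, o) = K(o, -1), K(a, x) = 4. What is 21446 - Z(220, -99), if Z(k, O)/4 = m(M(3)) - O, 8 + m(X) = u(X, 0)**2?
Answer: 21018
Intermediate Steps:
u(q, o) = 4
M(T) = -5 + T
m(X) = 8 (m(X) = -8 + 4**2 = -8 + 16 = 8)
Z(k, O) = 32 - 4*O (Z(k, O) = 4*(8 - O) = 32 - 4*O)
21446 - Z(220, -99) = 21446 - (32 - 4*(-99)) = 21446 - (32 + 396) = 21446 - 1*428 = 21446 - 428 = 21018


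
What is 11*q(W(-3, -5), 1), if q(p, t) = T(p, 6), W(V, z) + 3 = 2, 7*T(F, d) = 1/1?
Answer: 11/7 ≈ 1.5714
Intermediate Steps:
T(F, d) = ⅐ (T(F, d) = (⅐)/1 = (⅐)*1 = ⅐)
W(V, z) = -1 (W(V, z) = -3 + 2 = -1)
q(p, t) = ⅐
11*q(W(-3, -5), 1) = 11*(⅐) = 11/7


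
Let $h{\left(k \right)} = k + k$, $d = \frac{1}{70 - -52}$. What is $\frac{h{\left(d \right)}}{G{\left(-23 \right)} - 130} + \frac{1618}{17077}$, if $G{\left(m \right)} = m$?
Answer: $\frac{15083717}{159379641} \approx 0.09464$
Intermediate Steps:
$d = \frac{1}{122}$ ($d = \frac{1}{70 + 52} = \frac{1}{122} \approx 0.0081967$)
$h{\left(k \right)} = 2 k$
$\frac{h{\left(d \right)}}{G{\left(-23 \right)} - 130} + \frac{1618}{17077} = \frac{2 \cdot \frac{1}{122}}{-23 - 130} + \frac{1618}{17077} = \frac{1}{61 \left(-153\right)} + 1618 \cdot \frac{1}{17077} = \frac{1}{61} \left(- \frac{1}{153}\right) + \frac{1618}{17077} = - \frac{1}{9333} + \frac{1618}{17077} = \frac{15083717}{159379641}$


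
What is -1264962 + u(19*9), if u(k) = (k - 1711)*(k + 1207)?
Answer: -3387082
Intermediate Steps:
u(k) = (-1711 + k)*(1207 + k)
-1264962 + u(19*9) = -1264962 + (-2065177 + (19*9)² - 9576*9) = -1264962 + (-2065177 + 171² - 504*171) = -1264962 + (-2065177 + 29241 - 86184) = -1264962 - 2122120 = -3387082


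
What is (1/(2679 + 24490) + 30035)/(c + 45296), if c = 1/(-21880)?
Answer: 17854537642080/26926556857951 ≈ 0.66308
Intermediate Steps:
c = -1/21880 ≈ -4.5704e-5
(1/(2679 + 24490) + 30035)/(c + 45296) = (1/(2679 + 24490) + 30035)/(-1/21880 + 45296) = (1/27169 + 30035)/(991076479/21880) = (1/27169 + 30035)*(21880/991076479) = (816020916/27169)*(21880/991076479) = 17854537642080/26926556857951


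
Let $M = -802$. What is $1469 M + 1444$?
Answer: $-1176694$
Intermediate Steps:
$1469 M + 1444 = 1469 \left(-802\right) + 1444 = -1178138 + 1444 = -1176694$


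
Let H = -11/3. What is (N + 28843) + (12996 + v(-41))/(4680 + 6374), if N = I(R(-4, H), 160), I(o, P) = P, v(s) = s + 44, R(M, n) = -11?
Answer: 320612161/11054 ≈ 29004.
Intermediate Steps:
H = -11/3 (H = -11*⅓ = -11/3 ≈ -3.6667)
v(s) = 44 + s
N = 160
(N + 28843) + (12996 + v(-41))/(4680 + 6374) = (160 + 28843) + (12996 + (44 - 41))/(4680 + 6374) = 29003 + (12996 + 3)/11054 = 29003 + 12999*(1/11054) = 29003 + 12999/11054 = 320612161/11054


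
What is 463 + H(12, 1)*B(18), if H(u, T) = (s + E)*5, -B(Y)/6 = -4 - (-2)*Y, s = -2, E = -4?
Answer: 6223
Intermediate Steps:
B(Y) = 24 - 12*Y (B(Y) = -6*(-4 - (-2)*Y) = -6*(-4 + 2*Y) = 24 - 12*Y)
H(u, T) = -30 (H(u, T) = (-2 - 4)*5 = -6*5 = -30)
463 + H(12, 1)*B(18) = 463 - 30*(24 - 12*18) = 463 - 30*(24 - 216) = 463 - 30*(-192) = 463 + 5760 = 6223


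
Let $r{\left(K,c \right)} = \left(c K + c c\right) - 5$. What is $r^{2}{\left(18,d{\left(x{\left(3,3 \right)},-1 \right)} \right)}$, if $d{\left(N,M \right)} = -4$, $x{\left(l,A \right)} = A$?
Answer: $3721$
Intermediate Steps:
$r{\left(K,c \right)} = -5 + c^{2} + K c$ ($r{\left(K,c \right)} = \left(K c + c^{2}\right) - 5 = \left(c^{2} + K c\right) - 5 = -5 + c^{2} + K c$)
$r^{2}{\left(18,d{\left(x{\left(3,3 \right)},-1 \right)} \right)} = \left(-5 + \left(-4\right)^{2} + 18 \left(-4\right)\right)^{2} = \left(-5 + 16 - 72\right)^{2} = \left(-61\right)^{2} = 3721$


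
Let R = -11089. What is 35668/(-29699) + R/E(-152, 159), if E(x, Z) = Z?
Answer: -335003423/4722141 ≈ -70.943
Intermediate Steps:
35668/(-29699) + R/E(-152, 159) = 35668/(-29699) - 11089/159 = 35668*(-1/29699) - 11089*1/159 = -35668/29699 - 11089/159 = -335003423/4722141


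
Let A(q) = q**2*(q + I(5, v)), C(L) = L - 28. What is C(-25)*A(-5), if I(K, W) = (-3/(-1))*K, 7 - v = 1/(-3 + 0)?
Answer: -13250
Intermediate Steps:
v = 22/3 (v = 7 - 1/(-3 + 0) = 7 - 1/(-3) = 7 - 1*(-1/3) = 7 + 1/3 = 22/3 ≈ 7.3333)
I(K, W) = 3*K (I(K, W) = (-3*(-1))*K = 3*K)
C(L) = -28 + L
A(q) = q**2*(15 + q) (A(q) = q**2*(q + 3*5) = q**2*(q + 15) = q**2*(15 + q))
C(-25)*A(-5) = (-28 - 25)*((-5)**2*(15 - 5)) = -1325*10 = -53*250 = -13250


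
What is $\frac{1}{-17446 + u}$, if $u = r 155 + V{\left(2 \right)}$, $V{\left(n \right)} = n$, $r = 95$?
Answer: $- \frac{1}{2719} \approx -0.00036778$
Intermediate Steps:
$u = 14727$ ($u = 95 \cdot 155 + 2 = 14725 + 2 = 14727$)
$\frac{1}{-17446 + u} = \frac{1}{-17446 + 14727} = \frac{1}{-2719} = - \frac{1}{2719}$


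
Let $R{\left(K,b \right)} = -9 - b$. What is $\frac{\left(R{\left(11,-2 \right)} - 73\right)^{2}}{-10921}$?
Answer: $- \frac{6400}{10921} \approx -0.58603$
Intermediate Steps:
$\frac{\left(R{\left(11,-2 \right)} - 73\right)^{2}}{-10921} = \frac{\left(\left(-9 - -2\right) - 73\right)^{2}}{-10921} = \left(\left(-9 + 2\right) - 73\right)^{2} \left(- \frac{1}{10921}\right) = \left(-7 - 73\right)^{2} \left(- \frac{1}{10921}\right) = \left(-80\right)^{2} \left(- \frac{1}{10921}\right) = 6400 \left(- \frac{1}{10921}\right) = - \frac{6400}{10921}$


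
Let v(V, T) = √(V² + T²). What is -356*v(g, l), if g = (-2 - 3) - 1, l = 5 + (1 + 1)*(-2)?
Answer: -356*√37 ≈ -2165.5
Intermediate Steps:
l = 1 (l = 5 + 2*(-2) = 5 - 4 = 1)
g = -6 (g = -5 - 1 = -6)
v(V, T) = √(T² + V²)
-356*v(g, l) = -356*√(1² + (-6)²) = -356*√(1 + 36) = -356*√37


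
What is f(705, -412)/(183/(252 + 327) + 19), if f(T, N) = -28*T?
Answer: -952455/932 ≈ -1021.9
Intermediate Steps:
f(705, -412)/(183/(252 + 327) + 19) = (-28*705)/(183/(252 + 327) + 19) = -19740/(183/579 + 19) = -19740/((1/579)*183 + 19) = -19740/(61/193 + 19) = -19740/3728/193 = -19740*193/3728 = -952455/932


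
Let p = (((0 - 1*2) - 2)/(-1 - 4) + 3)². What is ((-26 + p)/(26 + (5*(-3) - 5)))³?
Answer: -24137569/3375000 ≈ -7.1519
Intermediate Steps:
p = 361/25 (p = (((0 - 2) - 2)/(-5) + 3)² = ((-2 - 2)*(-⅕) + 3)² = (-4*(-⅕) + 3)² = (⅘ + 3)² = (19/5)² = 361/25 ≈ 14.440)
((-26 + p)/(26 + (5*(-3) - 5)))³ = ((-26 + 361/25)/(26 + (5*(-3) - 5)))³ = (-289/(25*(26 + (-15 - 5))))³ = (-289/(25*(26 - 20)))³ = (-289/25/6)³ = (-289/25*⅙)³ = (-289/150)³ = -24137569/3375000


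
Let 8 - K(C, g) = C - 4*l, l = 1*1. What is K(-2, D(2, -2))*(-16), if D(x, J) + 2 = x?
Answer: -224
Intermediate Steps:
l = 1
D(x, J) = -2 + x
K(C, g) = 12 - C (K(C, g) = 8 - (C - 4*1) = 8 - (C - 4) = 8 - (-4 + C) = 8 + (4 - C) = 12 - C)
K(-2, D(2, -2))*(-16) = (12 - 1*(-2))*(-16) = (12 + 2)*(-16) = 14*(-16) = -224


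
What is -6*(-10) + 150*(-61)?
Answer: -9090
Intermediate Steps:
-6*(-10) + 150*(-61) = 60 - 9150 = -9090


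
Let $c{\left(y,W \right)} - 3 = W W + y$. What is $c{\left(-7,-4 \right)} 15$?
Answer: $180$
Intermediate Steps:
$c{\left(y,W \right)} = 3 + y + W^{2}$ ($c{\left(y,W \right)} = 3 + \left(W W + y\right) = 3 + \left(W^{2} + y\right) = 3 + \left(y + W^{2}\right) = 3 + y + W^{2}$)
$c{\left(-7,-4 \right)} 15 = \left(3 - 7 + \left(-4\right)^{2}\right) 15 = \left(3 - 7 + 16\right) 15 = 12 \cdot 15 = 180$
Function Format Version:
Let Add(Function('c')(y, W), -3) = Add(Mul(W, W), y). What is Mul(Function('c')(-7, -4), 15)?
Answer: 180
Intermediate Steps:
Function('c')(y, W) = Add(3, y, Pow(W, 2)) (Function('c')(y, W) = Add(3, Add(Mul(W, W), y)) = Add(3, Add(Pow(W, 2), y)) = Add(3, Add(y, Pow(W, 2))) = Add(3, y, Pow(W, 2)))
Mul(Function('c')(-7, -4), 15) = Mul(Add(3, -7, Pow(-4, 2)), 15) = Mul(Add(3, -7, 16), 15) = Mul(12, 15) = 180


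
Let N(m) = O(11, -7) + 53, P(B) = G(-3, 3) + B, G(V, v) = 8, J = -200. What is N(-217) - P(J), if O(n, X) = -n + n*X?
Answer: 157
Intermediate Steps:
O(n, X) = -n + X*n
P(B) = 8 + B
N(m) = -35 (N(m) = 11*(-1 - 7) + 53 = 11*(-8) + 53 = -88 + 53 = -35)
N(-217) - P(J) = -35 - (8 - 200) = -35 - 1*(-192) = -35 + 192 = 157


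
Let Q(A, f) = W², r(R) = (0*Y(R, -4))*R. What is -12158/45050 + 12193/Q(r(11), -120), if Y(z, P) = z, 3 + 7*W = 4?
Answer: 13457712846/22525 ≈ 5.9746e+5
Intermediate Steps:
W = ⅐ (W = -3/7 + (⅐)*4 = -3/7 + 4/7 = ⅐ ≈ 0.14286)
r(R) = 0 (r(R) = (0*R)*R = 0*R = 0)
Q(A, f) = 1/49 (Q(A, f) = (⅐)² = 1/49)
-12158/45050 + 12193/Q(r(11), -120) = -12158/45050 + 12193/(1/49) = -12158*1/45050 + 12193*49 = -6079/22525 + 597457 = 13457712846/22525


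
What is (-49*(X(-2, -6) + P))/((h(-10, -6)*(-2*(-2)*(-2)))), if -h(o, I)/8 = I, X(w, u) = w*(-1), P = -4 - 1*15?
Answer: -833/384 ≈ -2.1693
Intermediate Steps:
P = -19 (P = -4 - 15 = -19)
X(w, u) = -w
h(o, I) = -8*I
(-49*(X(-2, -6) + P))/((h(-10, -6)*(-2*(-2)*(-2)))) = (-49*(-1*(-2) - 19))/(((-8*(-6))*(-2*(-2)*(-2)))) = (-49*(2 - 19))/((48*(4*(-2)))) = (-49*(-17))/((48*(-8))) = 833/(-384) = 833*(-1/384) = -833/384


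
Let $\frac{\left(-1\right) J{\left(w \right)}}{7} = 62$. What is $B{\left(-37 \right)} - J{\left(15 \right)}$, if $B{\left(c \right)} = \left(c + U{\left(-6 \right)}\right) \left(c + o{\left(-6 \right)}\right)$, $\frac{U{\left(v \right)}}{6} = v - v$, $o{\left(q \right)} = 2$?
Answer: $1729$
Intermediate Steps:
$U{\left(v \right)} = 0$ ($U{\left(v \right)} = 6 \left(v - v\right) = 6 \cdot 0 = 0$)
$B{\left(c \right)} = c \left(2 + c\right)$ ($B{\left(c \right)} = \left(c + 0\right) \left(c + 2\right) = c \left(2 + c\right)$)
$J{\left(w \right)} = -434$ ($J{\left(w \right)} = \left(-7\right) 62 = -434$)
$B{\left(-37 \right)} - J{\left(15 \right)} = - 37 \left(2 - 37\right) - -434 = \left(-37\right) \left(-35\right) + 434 = 1295 + 434 = 1729$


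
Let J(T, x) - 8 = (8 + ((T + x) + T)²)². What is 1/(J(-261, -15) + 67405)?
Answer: 1/83161361542 ≈ 1.2025e-11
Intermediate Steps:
J(T, x) = 8 + (8 + (x + 2*T)²)² (J(T, x) = 8 + (8 + ((T + x) + T)²)² = 8 + (8 + (x + 2*T)²)²)
1/(J(-261, -15) + 67405) = 1/((8 + (8 + (-15 + 2*(-261))²)²) + 67405) = 1/((8 + (8 + (-15 - 522)²)²) + 67405) = 1/((8 + (8 + (-537)²)²) + 67405) = 1/((8 + (8 + 288369)²) + 67405) = 1/((8 + 288377²) + 67405) = 1/((8 + 83161294129) + 67405) = 1/(83161294137 + 67405) = 1/83161361542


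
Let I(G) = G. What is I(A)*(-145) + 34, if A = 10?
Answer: -1416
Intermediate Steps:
I(A)*(-145) + 34 = 10*(-145) + 34 = -1450 + 34 = -1416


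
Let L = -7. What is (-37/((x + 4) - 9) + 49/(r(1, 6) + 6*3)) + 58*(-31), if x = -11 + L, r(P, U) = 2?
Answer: -825213/460 ≈ -1793.9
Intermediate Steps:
x = -18 (x = -11 - 7 = -18)
(-37/((x + 4) - 9) + 49/(r(1, 6) + 6*3)) + 58*(-31) = (-37/((-18 + 4) - 9) + 49/(2 + 6*3)) + 58*(-31) = (-37/(-14 - 9) + 49/(2 + 18)) - 1798 = (-37/(-23) + 49/20) - 1798 = (-37*(-1/23) + 49*(1/20)) - 1798 = (37/23 + 49/20) - 1798 = 1867/460 - 1798 = -825213/460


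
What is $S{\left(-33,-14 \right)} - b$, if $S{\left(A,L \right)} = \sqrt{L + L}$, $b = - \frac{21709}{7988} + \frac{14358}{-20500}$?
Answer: $\frac{139931551}{40938500} + 2 i \sqrt{7} \approx 3.4181 + 5.2915 i$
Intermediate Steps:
$b = - \frac{139931551}{40938500}$ ($b = \left(-21709\right) \frac{1}{7988} + 14358 \left(- \frac{1}{20500}\right) = - \frac{21709}{7988} - \frac{7179}{10250} = - \frac{139931551}{40938500} \approx -3.4181$)
$S{\left(A,L \right)} = \sqrt{2} \sqrt{L}$ ($S{\left(A,L \right)} = \sqrt{2 L} = \sqrt{2} \sqrt{L}$)
$S{\left(-33,-14 \right)} - b = \sqrt{2} \sqrt{-14} - - \frac{139931551}{40938500} = \sqrt{2} i \sqrt{14} + \frac{139931551}{40938500} = 2 i \sqrt{7} + \frac{139931551}{40938500} = \frac{139931551}{40938500} + 2 i \sqrt{7}$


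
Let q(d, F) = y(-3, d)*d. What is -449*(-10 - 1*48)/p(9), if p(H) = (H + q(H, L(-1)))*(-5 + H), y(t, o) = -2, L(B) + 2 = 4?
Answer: -13021/18 ≈ -723.39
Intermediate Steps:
L(B) = 2 (L(B) = -2 + 4 = 2)
q(d, F) = -2*d
p(H) = -H*(-5 + H) (p(H) = (H - 2*H)*(-5 + H) = (-H)*(-5 + H) = -H*(-5 + H))
-449*(-10 - 1*48)/p(9) = -449*(-10 - 1*48)/(9*(5 - 1*9)) = -449*(-10 - 48)/(9*(5 - 9)) = -(-26042)/(9*(-4)) = -(-26042)/(-36) = -(-26042)*(-1)/36 = -449*29/18 = -13021/18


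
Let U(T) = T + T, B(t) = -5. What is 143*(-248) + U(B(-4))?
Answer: -35474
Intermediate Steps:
U(T) = 2*T
143*(-248) + U(B(-4)) = 143*(-248) + 2*(-5) = -35464 - 10 = -35474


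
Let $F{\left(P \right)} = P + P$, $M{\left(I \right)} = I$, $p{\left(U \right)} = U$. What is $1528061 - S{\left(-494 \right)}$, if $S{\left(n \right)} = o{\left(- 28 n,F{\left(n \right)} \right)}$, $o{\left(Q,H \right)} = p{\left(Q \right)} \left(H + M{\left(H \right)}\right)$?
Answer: $28860093$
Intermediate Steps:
$F{\left(P \right)} = 2 P$
$o{\left(Q,H \right)} = 2 H Q$ ($o{\left(Q,H \right)} = Q \left(H + H\right) = Q 2 H = 2 H Q$)
$S{\left(n \right)} = - 112 n^{2}$ ($S{\left(n \right)} = 2 \cdot 2 n \left(- 28 n\right) = - 112 n^{2}$)
$1528061 - S{\left(-494 \right)} = 1528061 - - 112 \left(-494\right)^{2} = 1528061 - \left(-112\right) 244036 = 1528061 - -27332032 = 1528061 + 27332032 = 28860093$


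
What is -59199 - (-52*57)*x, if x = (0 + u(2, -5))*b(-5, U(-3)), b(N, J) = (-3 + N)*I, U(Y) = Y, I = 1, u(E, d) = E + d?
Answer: 11937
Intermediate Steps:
b(N, J) = -3 + N (b(N, J) = (-3 + N)*1 = -3 + N)
x = 24 (x = (0 + (2 - 5))*(-3 - 5) = (0 - 3)*(-8) = -3*(-8) = 24)
-59199 - (-52*57)*x = -59199 - (-52*57)*24 = -59199 - (-2964)*24 = -59199 - 1*(-71136) = -59199 + 71136 = 11937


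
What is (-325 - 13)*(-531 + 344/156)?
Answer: 536198/3 ≈ 1.7873e+5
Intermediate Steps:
(-325 - 13)*(-531 + 344/156) = -338*(-531 + 344*(1/156)) = -338*(-531 + 86/39) = -338*(-20623/39) = 536198/3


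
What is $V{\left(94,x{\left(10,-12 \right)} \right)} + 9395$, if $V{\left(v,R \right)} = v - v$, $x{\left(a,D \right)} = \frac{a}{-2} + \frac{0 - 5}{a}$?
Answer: $9395$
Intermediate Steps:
$x{\left(a,D \right)} = - \frac{5}{a} - \frac{a}{2}$ ($x{\left(a,D \right)} = a \left(- \frac{1}{2}\right) - \frac{5}{a} = - \frac{a}{2} - \frac{5}{a} = - \frac{5}{a} - \frac{a}{2}$)
$V{\left(v,R \right)} = 0$
$V{\left(94,x{\left(10,-12 \right)} \right)} + 9395 = 0 + 9395 = 9395$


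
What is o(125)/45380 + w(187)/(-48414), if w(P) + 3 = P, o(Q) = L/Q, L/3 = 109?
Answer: -513954311/137314207500 ≈ -0.0037429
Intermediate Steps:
L = 327 (L = 3*109 = 327)
o(Q) = 327/Q
w(P) = -3 + P
o(125)/45380 + w(187)/(-48414) = (327/125)/45380 + (-3 + 187)/(-48414) = (327*(1/125))*(1/45380) + 184*(-1/48414) = (327/125)*(1/45380) - 92/24207 = 327/5672500 - 92/24207 = -513954311/137314207500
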